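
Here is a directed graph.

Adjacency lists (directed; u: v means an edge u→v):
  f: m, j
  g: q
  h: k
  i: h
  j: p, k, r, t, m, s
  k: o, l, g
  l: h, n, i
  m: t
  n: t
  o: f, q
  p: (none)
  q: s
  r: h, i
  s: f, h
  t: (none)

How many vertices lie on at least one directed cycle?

11

A vertex is on a directed cycle iff it belongs to a strongly connected component of size ≥ 2 (or has a self-loop).
The vertices on cycles are {f, g, h, i, j, k, l, o, q, r, s} — 11 in total.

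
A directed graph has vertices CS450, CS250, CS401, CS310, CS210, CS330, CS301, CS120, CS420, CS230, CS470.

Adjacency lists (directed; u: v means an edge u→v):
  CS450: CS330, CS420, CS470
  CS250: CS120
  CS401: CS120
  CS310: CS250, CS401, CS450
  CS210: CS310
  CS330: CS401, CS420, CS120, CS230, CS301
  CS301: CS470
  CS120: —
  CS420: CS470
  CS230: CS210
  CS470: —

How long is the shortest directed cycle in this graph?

For each vertex v, BFS finds the shortest path from v back to v.
The shortest such closed walk is CS210 → CS310 → CS450 → CS330 → CS230 → CS210, length 5.

5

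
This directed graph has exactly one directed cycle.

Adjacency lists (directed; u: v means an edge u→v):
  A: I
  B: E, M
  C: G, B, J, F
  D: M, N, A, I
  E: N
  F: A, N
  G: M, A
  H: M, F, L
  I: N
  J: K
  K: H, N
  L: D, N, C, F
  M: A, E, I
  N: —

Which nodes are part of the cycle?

DFS with gray/black marking from H:
H gray
  M gray
    A gray
      I gray
        N gray
        N black
      I black
    A black
    E gray
      E→N: N black — skip
    E black
    M→I: I black — skip
  M black
  F gray
    F→A: A black — skip
    F→N: N black — skip
  F black
  L gray
    D gray
      D→M: M black — skip
      D→N: N black — skip
      D→A: A black — skip
      D→I: I black — skip
    D black
    L→N: N black — skip
    C gray
      G gray
        G→M: M black — skip
        G→A: A black — skip
      G black
      B gray
        B→E: E black — skip
        B→M: M black — skip
      B black
      J gray
        K gray
          K→H: H is gray → back edge
Back edge closes the cycle H → L → C → J → K → H; its vertices are {C, H, J, K, L}.

C, H, J, K, L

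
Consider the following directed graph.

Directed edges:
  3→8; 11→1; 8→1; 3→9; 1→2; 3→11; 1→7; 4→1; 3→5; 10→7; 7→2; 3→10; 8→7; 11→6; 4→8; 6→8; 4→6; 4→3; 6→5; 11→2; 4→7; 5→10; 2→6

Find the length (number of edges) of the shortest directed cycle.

For each vertex v, BFS finds the shortest path from v back to v.
The shortest such closed walk is 8 → 7 → 2 → 6 → 8, length 4.

4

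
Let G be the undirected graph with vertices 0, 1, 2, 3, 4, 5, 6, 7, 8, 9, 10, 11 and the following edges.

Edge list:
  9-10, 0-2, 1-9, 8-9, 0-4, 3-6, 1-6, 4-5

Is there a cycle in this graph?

DFS, tracking each vertex's parent; an edge to a visited non-parent vertex closes a cycle.
Start from 8:
visit 8 (parent –)
  visit 9 (parent 8)
    visit 10 (parent 9)
      10–9: parent, skip
    9–8: parent, skip
    visit 1 (parent 9)
      1–9: parent, skip
      visit 6 (parent 1)
        visit 3 (parent 6)
          3–6: parent, skip
        6–1: parent, skip
visit 0 (parent –)
  visit 4 (parent 0)
    4–0: parent, skip
    visit 5 (parent 4)
      5–4: parent, skip
  visit 2 (parent 0)
    2–0: parent, skip
visit 7 (parent –)
visit 11 (parent –)
No non-parent visited neighbor found — the graph is a forest.

No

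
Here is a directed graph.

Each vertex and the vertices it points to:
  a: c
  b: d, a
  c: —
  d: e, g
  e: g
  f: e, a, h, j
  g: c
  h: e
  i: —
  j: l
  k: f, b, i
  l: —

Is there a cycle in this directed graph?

No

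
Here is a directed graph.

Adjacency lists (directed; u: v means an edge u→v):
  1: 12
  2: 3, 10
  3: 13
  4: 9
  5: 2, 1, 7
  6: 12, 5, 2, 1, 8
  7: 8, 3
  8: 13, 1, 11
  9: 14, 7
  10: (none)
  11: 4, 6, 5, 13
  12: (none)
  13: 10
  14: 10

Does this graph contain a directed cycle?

DFS with white/gray/black marking, starting from 3:
3 gray
  13 gray
    10 gray
    10 black
  13 black
3 black
1 gray
  12 gray
  12 black
1 black
2 gray
  2→3: 3 black — skip
  2→10: 10 black — skip
2 black
4 gray
  9 gray
    14 gray
      14→10: 10 black — skip
    14 black
    7 gray
      8 gray
        8→13: 13 black — skip
        8→1: 1 black — skip
        11 gray
          11→4: 4 is gray → back edge
Back edge found, so a cycle exists: 4 → 9 → 7 → 8 → 11 → 4.

Yes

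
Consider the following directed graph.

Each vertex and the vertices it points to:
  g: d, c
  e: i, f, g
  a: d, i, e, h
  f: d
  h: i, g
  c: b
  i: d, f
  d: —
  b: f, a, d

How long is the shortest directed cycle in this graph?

For each vertex v, BFS finds the shortest path from v back to v.
The shortest such closed walk is g → c → b → a → h → g, length 5.

5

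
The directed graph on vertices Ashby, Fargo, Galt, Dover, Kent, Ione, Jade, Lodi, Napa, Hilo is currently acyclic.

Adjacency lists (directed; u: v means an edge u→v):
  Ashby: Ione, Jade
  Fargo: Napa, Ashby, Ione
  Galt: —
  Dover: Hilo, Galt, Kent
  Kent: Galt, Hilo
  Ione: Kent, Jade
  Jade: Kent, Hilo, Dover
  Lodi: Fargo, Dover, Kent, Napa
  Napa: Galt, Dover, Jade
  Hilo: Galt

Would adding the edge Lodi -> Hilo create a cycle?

Adding Lodi→Hilo creates a cycle iff Hilo can already reach Lodi.
Explore from Hilo: no path reaches Lodi. The graph stays acyclic.

No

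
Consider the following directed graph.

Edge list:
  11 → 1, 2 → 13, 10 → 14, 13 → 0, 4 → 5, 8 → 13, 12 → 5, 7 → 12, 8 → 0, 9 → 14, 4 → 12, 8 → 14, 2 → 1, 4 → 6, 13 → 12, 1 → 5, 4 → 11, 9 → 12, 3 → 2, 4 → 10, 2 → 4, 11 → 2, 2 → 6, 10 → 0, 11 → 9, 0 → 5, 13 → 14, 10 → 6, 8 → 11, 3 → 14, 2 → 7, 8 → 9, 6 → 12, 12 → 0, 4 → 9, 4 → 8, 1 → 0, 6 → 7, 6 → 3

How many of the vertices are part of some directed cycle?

7

A vertex is on a directed cycle iff it belongs to a strongly connected component of size ≥ 2 (or has a self-loop).
The vertices on cycles are {2, 3, 4, 6, 8, 10, 11} — 7 in total.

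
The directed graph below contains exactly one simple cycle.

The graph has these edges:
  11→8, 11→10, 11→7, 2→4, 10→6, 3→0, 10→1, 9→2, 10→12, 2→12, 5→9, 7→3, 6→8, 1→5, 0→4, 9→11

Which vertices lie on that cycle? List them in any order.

1, 5, 9, 10, 11

DFS with gray/black marking from 9:
9 gray
  11 gray
    8 gray
    8 black
    7 gray
      3 gray
        0 gray
          4 gray
          4 black
        0 black
      3 black
    7 black
    10 gray
      1 gray
        5 gray
          5→9: 9 is gray → back edge
Back edge closes the cycle 9 → 11 → 10 → 1 → 5 → 9; its vertices are {1, 5, 9, 10, 11}.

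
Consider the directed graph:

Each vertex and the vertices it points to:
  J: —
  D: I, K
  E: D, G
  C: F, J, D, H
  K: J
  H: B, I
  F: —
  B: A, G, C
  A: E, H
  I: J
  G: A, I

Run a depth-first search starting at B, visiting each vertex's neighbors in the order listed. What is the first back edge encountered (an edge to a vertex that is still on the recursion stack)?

G->A

DFS from B (visiting each vertex's neighbors in the order listed); mark gray on enter, black on exit:
B gray
  A gray
    E gray
      D gray
        I gray
          J gray
          J black
        I black
        K gray
          K→J: J black — skip
        K black
      D black
      G gray
        G→A: A is gray → back edge
First back edge: G → A.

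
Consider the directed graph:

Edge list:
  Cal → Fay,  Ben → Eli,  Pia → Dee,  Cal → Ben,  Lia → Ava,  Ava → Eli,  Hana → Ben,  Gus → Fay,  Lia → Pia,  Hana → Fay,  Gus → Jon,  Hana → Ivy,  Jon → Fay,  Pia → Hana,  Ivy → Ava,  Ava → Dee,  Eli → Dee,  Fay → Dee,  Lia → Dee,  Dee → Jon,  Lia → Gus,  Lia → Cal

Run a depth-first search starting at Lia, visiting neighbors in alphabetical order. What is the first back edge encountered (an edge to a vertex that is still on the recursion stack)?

Fay->Dee

DFS from Lia (visiting neighbors in alphabetical order); mark gray on enter, black on exit:
Lia gray
  Ava gray
    Dee gray
      Jon gray
        Fay gray
          Fay→Dee: Dee is gray → back edge
First back edge: Fay → Dee.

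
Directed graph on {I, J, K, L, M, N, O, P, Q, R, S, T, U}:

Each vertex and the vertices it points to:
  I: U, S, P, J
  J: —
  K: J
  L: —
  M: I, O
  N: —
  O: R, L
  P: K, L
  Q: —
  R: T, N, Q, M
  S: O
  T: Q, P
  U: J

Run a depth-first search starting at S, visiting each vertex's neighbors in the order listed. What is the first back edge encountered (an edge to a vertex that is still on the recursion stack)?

I->S

DFS from S (visiting each vertex's neighbors in the order listed); mark gray on enter, black on exit:
S gray
  O gray
    R gray
      T gray
        Q gray
        Q black
        P gray
          K gray
            J gray
            J black
          K black
          L gray
          L black
        P black
      T black
      N gray
      N black
      R→Q: Q black — skip
      M gray
        I gray
          U gray
            U→J: J black — skip
          U black
          I→S: S is gray → back edge
First back edge: I → S.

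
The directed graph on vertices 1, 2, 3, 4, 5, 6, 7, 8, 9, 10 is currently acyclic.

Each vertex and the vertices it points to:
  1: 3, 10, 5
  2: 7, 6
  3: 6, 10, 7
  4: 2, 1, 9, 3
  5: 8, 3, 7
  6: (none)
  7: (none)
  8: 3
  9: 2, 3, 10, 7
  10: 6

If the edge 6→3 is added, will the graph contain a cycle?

Adding 6→3 creates a cycle iff 3 can already reach 6.
Path from 3: 3 → 6.
So 3 → … → 6 → 3 is a cycle.

Yes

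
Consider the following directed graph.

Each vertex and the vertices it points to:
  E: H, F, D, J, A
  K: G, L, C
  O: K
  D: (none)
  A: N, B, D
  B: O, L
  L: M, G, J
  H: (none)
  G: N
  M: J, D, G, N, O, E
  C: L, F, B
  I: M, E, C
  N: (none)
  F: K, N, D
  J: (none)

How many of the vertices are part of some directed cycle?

9

A vertex is on a directed cycle iff it belongs to a strongly connected component of size ≥ 2 (or has a self-loop).
The vertices on cycles are {A, B, C, E, F, K, L, M, O} — 9 in total.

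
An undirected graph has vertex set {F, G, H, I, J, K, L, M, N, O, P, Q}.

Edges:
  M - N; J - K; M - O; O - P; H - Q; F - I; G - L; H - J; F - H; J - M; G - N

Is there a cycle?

No

DFS, tracking each vertex's parent; an edge to a visited non-parent vertex closes a cycle.
Start from K:
visit K (parent –)
  visit J (parent K)
    visit H (parent J)
      visit F (parent H)
        visit I (parent F)
          I–F: parent, skip
        F–H: parent, skip
      visit Q (parent H)
        Q–H: parent, skip
      H–J: parent, skip
    J–K: parent, skip
    visit M (parent J)
      visit N (parent M)
        N–M: parent, skip
        visit G (parent N)
          visit L (parent G)
            L–G: parent, skip
          G–N: parent, skip
      M–J: parent, skip
      visit O (parent M)
        visit P (parent O)
          P–O: parent, skip
        O–M: parent, skip
No non-parent visited neighbor found — the graph is a forest.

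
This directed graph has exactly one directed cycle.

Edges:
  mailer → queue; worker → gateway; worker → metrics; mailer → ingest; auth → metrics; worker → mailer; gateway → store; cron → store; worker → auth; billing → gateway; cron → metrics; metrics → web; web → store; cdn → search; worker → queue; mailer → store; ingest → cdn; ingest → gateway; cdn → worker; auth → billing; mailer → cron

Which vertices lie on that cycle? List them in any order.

DFS with gray/black marking from ingest:
ingest gray
  cdn gray
    worker gray
      mailer gray
        queue gray
        queue black
        store gray
        store black
        mailer→ingest: ingest is gray → back edge
Back edge closes the cycle ingest → cdn → worker → mailer → ingest; its vertices are {cdn, ingest, mailer, worker}.

cdn, ingest, mailer, worker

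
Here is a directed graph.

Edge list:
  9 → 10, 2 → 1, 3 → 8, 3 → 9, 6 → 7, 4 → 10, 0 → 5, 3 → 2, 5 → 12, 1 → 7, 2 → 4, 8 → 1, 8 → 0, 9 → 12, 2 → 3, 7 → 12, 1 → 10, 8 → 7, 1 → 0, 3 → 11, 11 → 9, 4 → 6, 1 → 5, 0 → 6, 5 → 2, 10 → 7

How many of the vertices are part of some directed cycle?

6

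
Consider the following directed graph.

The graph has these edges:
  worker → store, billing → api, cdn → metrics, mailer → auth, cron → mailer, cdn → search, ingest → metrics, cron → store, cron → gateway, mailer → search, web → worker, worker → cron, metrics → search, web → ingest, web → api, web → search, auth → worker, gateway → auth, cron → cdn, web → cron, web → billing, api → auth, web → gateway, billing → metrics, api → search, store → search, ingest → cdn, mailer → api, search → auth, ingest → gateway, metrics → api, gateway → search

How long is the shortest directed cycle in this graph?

For each vertex v, BFS finds the shortest path from v back to v.
The shortest such closed walk is cron → gateway → auth → worker → cron, length 4.

4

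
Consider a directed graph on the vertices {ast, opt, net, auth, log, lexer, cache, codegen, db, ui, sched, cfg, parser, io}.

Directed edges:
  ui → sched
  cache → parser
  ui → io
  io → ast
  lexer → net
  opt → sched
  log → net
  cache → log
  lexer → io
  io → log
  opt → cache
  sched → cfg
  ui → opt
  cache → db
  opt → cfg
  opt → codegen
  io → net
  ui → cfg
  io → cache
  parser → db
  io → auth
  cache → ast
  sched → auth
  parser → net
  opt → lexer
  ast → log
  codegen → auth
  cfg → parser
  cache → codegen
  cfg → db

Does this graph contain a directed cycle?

DFS with white/gray/black marking, starting from log:
log gray
  net gray
  net black
log black
ast gray
  ast→log: log black — skip
ast black
opt gray
  sched gray
    auth gray
    auth black
    cfg gray
      db gray
      db black
      parser gray
        parser→net: net black — skip
        parser→db: db black — skip
      parser black
    cfg black
  sched black
  opt→cfg: cfg black — skip
  codegen gray
    codegen→auth: auth black — skip
  codegen black
  lexer gray
    io gray
      io→log: log black — skip
      cache gray
        cache→ast: ast black — skip
        cache→db: db black — skip
        cache→codegen: codegen black — skip
        cache→log: log black — skip
        cache→parser: parser black — skip
      cache black
      io→auth: auth black — skip
      io→ast: ast black — skip
      io→net: net black — skip
    io black
    lexer→net: net black — skip
  lexer black
  opt→cache: cache black — skip
opt black
ui gray
  ui→sched: sched black — skip
  ui→opt: opt black — skip
  ui→cfg: cfg black — skip
  ui→io: io black — skip
ui black
Every edge goes to a white or black vertex — no back edge, so the graph is acyclic.

No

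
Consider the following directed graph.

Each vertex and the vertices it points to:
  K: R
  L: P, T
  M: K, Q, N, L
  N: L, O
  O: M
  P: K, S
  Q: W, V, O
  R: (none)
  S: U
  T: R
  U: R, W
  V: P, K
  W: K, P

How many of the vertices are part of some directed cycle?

8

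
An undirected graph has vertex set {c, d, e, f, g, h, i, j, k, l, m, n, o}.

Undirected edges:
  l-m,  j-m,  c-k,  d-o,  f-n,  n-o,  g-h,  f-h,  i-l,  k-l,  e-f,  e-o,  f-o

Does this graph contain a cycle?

DFS, tracking each vertex's parent; an edge to a visited non-parent vertex closes a cycle.
Start from h:
visit h (parent –)
  visit f (parent h)
    visit n (parent f)
      n–f: parent, skip
      visit o (parent n)
        o–n: parent, skip
        visit e (parent o)
          e–o: parent, skip
          e–f: f visited and ≠ parent → cycle
Cycle: f – n – o – e – f.

Yes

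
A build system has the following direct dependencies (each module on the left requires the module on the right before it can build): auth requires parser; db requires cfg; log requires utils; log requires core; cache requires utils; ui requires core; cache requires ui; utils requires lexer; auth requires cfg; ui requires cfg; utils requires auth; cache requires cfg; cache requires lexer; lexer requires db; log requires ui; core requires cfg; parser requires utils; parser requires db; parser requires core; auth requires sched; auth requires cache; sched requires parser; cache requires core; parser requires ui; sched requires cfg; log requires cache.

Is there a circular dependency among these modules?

Yes

DFS with white/gray/black marking, starting from auth:
auth gray
  sched gray
    parser gray
      ui gray
        cfg gray
        cfg black
        core gray
          core→cfg: cfg black — skip
        core black
      ui black
      db gray
        db→cfg: cfg black — skip
      db black
      utils gray
        utils→auth: auth is gray → back edge
Back edge found, so a cycle exists: auth → sched → parser → utils → auth.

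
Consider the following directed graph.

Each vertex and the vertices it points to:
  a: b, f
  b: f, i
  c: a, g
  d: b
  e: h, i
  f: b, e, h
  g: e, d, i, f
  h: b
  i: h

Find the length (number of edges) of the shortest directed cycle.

2

For each vertex v, BFS finds the shortest path from v back to v.
The shortest such closed walk is b → f → b, length 2.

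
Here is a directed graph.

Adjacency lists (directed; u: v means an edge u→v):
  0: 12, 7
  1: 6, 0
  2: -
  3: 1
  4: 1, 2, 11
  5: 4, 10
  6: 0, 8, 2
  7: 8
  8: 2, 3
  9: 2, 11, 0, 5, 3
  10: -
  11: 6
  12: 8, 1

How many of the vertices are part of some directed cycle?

7

A vertex is on a directed cycle iff it belongs to a strongly connected component of size ≥ 2 (or has a self-loop).
The vertices on cycles are {0, 1, 3, 6, 7, 8, 12} — 7 in total.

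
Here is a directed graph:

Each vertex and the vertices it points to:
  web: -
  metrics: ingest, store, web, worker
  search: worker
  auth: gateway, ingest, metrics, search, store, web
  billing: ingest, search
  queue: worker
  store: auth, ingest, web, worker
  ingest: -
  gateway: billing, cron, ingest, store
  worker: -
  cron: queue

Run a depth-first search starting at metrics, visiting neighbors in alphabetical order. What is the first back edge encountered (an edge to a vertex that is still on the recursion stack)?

DFS from metrics (visiting neighbors in alphabetical order); mark gray on enter, black on exit:
metrics gray
  ingest gray
  ingest black
  store gray
    auth gray
      gateway gray
        billing gray
          billing→ingest: ingest black — skip
          search gray
            worker gray
            worker black
          search black
        billing black
        cron gray
          queue gray
            queue→worker: worker black — skip
          queue black
        cron black
        gateway→ingest: ingest black — skip
        gateway→store: store is gray → back edge
First back edge: gateway → store.

gateway→store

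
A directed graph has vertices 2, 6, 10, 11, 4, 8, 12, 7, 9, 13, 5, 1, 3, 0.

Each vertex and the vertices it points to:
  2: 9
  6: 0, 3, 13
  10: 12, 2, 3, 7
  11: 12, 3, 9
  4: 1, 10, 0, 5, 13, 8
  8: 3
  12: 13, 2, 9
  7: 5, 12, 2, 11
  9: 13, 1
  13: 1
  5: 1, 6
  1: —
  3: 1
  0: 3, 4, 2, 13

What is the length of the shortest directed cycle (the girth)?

2

For each vertex v, BFS finds the shortest path from v back to v.
The shortest such closed walk is 0 → 4 → 0, length 2.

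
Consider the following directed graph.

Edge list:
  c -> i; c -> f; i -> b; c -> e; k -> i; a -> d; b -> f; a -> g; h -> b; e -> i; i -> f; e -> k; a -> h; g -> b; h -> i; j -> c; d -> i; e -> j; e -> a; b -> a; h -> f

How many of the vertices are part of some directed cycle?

A vertex is on a directed cycle iff it belongs to a strongly connected component of size ≥ 2 (or has a self-loop).
The vertices on cycles are {a, b, c, d, e, g, h, i, j} — 9 in total.

9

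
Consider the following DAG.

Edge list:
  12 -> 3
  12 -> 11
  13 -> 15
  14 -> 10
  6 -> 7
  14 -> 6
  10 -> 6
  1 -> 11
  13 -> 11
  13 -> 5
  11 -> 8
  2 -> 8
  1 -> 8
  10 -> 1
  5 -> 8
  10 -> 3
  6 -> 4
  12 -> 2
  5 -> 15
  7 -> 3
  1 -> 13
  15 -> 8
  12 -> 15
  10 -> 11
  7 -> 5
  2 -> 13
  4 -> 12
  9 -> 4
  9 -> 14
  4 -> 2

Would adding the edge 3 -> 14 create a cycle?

Yes

Adding 3→14 creates a cycle iff 14 can already reach 3.
Path from 14: 14 → 10 → 3.
So 14 → … → 3 → 14 is a cycle.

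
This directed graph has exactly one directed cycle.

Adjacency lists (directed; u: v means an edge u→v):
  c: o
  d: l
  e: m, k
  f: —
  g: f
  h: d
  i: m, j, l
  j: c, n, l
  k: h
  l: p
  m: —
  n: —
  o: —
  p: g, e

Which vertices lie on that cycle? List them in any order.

d, e, h, k, l, p

DFS with gray/black marking from l:
l gray
  p gray
    g gray
      f gray
      f black
    g black
    e gray
      m gray
      m black
      k gray
        h gray
          d gray
            d→l: l is gray → back edge
Back edge closes the cycle l → p → e → k → h → d → l; its vertices are {d, e, h, k, l, p}.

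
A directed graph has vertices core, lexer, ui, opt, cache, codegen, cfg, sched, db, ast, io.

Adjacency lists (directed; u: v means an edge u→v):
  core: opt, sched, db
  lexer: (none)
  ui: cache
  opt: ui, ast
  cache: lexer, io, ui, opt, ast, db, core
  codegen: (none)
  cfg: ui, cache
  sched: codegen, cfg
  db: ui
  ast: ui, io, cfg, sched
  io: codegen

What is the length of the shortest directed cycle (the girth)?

2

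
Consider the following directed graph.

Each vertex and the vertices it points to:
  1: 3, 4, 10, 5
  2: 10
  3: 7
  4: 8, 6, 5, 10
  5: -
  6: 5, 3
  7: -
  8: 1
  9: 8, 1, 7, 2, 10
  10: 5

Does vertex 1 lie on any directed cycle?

Yes

1 is on a cycle iff 1 can reach itself via ≥1 edge.
1 → 4 → 8 → 1 — yes.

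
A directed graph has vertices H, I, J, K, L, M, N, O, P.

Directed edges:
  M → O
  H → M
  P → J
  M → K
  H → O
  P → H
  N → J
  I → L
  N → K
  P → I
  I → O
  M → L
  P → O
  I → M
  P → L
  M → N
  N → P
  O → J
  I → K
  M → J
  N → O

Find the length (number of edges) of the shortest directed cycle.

4

For each vertex v, BFS finds the shortest path from v back to v.
The shortest such closed walk is P → H → M → N → P, length 4.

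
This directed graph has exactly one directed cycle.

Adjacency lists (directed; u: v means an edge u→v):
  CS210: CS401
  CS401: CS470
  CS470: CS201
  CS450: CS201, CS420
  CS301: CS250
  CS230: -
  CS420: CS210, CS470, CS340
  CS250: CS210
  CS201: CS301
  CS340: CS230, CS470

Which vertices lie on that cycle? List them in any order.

CS201, CS210, CS250, CS301, CS401, CS470

DFS with gray/black marking from CS201:
CS201 gray
  CS301 gray
    CS250 gray
      CS210 gray
        CS401 gray
          CS470 gray
            CS470→CS201: CS201 is gray → back edge
Back edge closes the cycle CS201 → CS301 → CS250 → CS210 → CS401 → CS470 → CS201; its vertices are {CS201, CS210, CS250, CS301, CS401, CS470}.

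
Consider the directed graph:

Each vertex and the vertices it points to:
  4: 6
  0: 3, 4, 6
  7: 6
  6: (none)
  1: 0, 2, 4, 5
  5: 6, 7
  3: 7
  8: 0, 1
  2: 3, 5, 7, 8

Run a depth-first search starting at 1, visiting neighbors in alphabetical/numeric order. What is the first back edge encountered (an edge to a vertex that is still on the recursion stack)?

DFS from 1 (visiting neighbors in alphabetical/numeric order); mark gray on enter, black on exit:
1 gray
  0 gray
    3 gray
      7 gray
        6 gray
        6 black
      7 black
    3 black
    4 gray
      4→6: 6 black — skip
    4 black
    0→6: 6 black — skip
  0 black
  2 gray
    2→3: 3 black — skip
    5 gray
      5→6: 6 black — skip
      5→7: 7 black — skip
    5 black
    2→7: 7 black — skip
    8 gray
      8→0: 0 black — skip
      8→1: 1 is gray → back edge
First back edge: 8 → 1.

8->1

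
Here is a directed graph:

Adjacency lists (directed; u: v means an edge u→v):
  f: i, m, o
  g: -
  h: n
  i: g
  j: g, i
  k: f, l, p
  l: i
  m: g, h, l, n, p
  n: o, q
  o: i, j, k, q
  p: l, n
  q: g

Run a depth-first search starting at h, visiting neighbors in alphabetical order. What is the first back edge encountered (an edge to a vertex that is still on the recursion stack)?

m->h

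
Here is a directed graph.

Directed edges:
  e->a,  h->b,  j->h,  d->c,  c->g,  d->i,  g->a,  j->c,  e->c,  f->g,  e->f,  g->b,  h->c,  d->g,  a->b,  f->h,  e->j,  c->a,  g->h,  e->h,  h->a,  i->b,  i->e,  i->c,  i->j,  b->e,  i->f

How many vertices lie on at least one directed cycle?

8

A vertex is on a directed cycle iff it belongs to a strongly connected component of size ≥ 2 (or has a self-loop).
The vertices on cycles are {a, b, c, e, f, g, h, j} — 8 in total.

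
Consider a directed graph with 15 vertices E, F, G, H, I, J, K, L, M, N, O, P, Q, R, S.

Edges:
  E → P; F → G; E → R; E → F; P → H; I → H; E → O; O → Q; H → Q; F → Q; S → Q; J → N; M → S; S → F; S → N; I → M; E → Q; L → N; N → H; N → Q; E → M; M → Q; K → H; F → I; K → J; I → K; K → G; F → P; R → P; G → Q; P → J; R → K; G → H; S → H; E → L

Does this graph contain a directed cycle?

DFS with white/gray/black marking, starting from E:
E gray
  O gray
    Q gray
    Q black
  O black
  L gray
    N gray
      N→Q: Q black — skip
      H gray
        H→Q: Q black — skip
      H black
    N black
  L black
  E→Q: Q black — skip
  M gray
    S gray
      S→H: H black — skip
      S→Q: Q black — skip
      S→N: N black — skip
      F gray
        G gray
          G→H: H black — skip
          G→Q: Q black — skip
        G black
        F→Q: Q black — skip
        I gray
          I→H: H black — skip
          I→M: M is gray → back edge
Back edge found, so a cycle exists: M → S → F → I → M.

Yes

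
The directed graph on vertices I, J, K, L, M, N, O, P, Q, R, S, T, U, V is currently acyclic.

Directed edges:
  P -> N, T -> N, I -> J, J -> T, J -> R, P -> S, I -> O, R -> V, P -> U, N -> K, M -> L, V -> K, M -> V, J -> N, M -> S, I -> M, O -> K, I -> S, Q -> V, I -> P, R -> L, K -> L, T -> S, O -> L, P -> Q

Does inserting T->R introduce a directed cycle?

No

Adding T→R creates a cycle iff R can already reach T.
Explore from R: no path reaches T. The graph stays acyclic.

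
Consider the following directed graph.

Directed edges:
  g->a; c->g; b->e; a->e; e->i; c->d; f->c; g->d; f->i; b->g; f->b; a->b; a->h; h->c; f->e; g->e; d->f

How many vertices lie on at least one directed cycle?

7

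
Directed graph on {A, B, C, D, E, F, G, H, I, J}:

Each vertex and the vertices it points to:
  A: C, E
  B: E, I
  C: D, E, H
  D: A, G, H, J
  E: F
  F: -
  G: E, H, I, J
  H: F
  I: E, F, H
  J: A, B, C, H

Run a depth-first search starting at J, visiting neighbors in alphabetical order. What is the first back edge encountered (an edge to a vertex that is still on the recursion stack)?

D->A

DFS from J (visiting neighbors in alphabetical order); mark gray on enter, black on exit:
J gray
  A gray
    C gray
      D gray
        D→A: A is gray → back edge
First back edge: D → A.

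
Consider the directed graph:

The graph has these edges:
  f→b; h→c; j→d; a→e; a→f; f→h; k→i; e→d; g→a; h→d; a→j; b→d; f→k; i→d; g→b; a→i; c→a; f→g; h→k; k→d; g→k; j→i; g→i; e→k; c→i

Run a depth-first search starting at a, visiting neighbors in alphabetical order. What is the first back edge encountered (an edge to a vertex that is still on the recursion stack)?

g→a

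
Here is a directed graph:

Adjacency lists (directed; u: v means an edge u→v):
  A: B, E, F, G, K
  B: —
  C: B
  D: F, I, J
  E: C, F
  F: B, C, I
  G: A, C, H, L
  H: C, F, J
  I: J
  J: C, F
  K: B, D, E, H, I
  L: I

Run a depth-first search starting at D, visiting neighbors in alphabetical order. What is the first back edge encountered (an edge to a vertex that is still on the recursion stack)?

J→F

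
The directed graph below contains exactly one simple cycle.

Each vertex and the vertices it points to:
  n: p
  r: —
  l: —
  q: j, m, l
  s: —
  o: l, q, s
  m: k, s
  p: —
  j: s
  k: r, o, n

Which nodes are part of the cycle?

k, m, o, q

DFS with gray/black marking from k:
k gray
  r gray
  r black
  o gray
    l gray
    l black
    q gray
      j gray
        s gray
        s black
      j black
      m gray
        m→k: k is gray → back edge
Back edge closes the cycle k → o → q → m → k; its vertices are {k, m, o, q}.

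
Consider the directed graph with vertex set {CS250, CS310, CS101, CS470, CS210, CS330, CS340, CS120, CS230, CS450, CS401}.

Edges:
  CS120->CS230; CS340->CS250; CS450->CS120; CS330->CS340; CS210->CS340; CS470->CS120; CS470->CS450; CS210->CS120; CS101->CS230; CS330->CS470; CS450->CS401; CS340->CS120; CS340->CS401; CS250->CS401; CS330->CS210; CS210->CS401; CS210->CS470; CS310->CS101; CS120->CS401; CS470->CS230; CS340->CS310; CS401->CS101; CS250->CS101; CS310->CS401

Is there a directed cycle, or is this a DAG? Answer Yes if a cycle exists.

DFS with white/gray/black marking, starting from CS120:
CS120 gray
  CS230 gray
  CS230 black
  CS401 gray
    CS101 gray
      CS101→CS230: CS230 black — skip
    CS101 black
  CS401 black
CS120 black
CS250 gray
  CS250→CS401: CS401 black — skip
  CS250→CS101: CS101 black — skip
CS250 black
CS310 gray
  CS310→CS101: CS101 black — skip
  CS310→CS401: CS401 black — skip
CS310 black
CS470 gray
  CS470→CS230: CS230 black — skip
  CS450 gray
    CS450→CS401: CS401 black — skip
    CS450→CS120: CS120 black — skip
  CS450 black
  CS470→CS120: CS120 black — skip
CS470 black
CS210 gray
  CS340 gray
    CS340→CS250: CS250 black — skip
    CS340→CS401: CS401 black — skip
    CS340→CS310: CS310 black — skip
    CS340→CS120: CS120 black — skip
  CS340 black
  CS210→CS470: CS470 black — skip
  CS210→CS120: CS120 black — skip
  CS210→CS401: CS401 black — skip
CS210 black
CS330 gray
  CS330→CS470: CS470 black — skip
  CS330→CS340: CS340 black — skip
  CS330→CS210: CS210 black — skip
CS330 black
Every edge goes to a white or black vertex — no back edge, so the graph is acyclic.

No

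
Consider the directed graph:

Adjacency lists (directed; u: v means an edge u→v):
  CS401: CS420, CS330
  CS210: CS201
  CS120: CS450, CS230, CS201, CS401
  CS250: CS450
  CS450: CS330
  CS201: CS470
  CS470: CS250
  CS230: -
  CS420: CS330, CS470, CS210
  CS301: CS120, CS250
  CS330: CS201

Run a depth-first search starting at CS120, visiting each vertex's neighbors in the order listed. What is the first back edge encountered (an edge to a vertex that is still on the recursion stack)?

DFS from CS120 (visiting each vertex's neighbors in the order listed); mark gray on enter, black on exit:
CS120 gray
  CS450 gray
    CS330 gray
      CS201 gray
        CS470 gray
          CS250 gray
            CS250→CS450: CS450 is gray → back edge
First back edge: CS250 → CS450.

CS250->CS450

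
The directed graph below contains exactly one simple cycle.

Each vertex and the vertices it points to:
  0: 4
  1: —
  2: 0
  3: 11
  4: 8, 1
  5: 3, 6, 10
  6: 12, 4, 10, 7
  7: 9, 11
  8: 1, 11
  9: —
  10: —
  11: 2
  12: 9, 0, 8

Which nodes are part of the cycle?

0, 2, 4, 8, 11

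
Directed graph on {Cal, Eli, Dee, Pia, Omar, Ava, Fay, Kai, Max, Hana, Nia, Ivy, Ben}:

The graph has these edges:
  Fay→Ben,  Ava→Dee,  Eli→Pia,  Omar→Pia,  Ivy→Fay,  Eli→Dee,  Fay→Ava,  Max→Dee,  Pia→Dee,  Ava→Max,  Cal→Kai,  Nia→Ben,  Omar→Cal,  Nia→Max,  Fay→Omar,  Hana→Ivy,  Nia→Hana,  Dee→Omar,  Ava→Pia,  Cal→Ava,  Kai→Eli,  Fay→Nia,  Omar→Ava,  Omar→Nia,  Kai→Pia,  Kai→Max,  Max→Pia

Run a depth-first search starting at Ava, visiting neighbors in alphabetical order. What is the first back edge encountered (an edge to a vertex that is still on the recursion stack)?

Omar->Ava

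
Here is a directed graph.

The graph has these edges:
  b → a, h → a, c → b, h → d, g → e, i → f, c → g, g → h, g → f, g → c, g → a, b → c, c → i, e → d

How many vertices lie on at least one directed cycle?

3

A vertex is on a directed cycle iff it belongs to a strongly connected component of size ≥ 2 (or has a self-loop).
The vertices on cycles are {b, c, g} — 3 in total.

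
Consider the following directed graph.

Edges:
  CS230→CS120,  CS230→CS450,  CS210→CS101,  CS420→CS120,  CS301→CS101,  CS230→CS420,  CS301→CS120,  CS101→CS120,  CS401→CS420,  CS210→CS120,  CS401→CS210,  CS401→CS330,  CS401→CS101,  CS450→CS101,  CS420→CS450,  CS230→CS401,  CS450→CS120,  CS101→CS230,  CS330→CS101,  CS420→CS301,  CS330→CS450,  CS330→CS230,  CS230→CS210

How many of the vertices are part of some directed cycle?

8

A vertex is on a directed cycle iff it belongs to a strongly connected component of size ≥ 2 (or has a self-loop).
The vertices on cycles are {CS101, CS210, CS230, CS301, CS330, CS401, CS420, CS450} — 8 in total.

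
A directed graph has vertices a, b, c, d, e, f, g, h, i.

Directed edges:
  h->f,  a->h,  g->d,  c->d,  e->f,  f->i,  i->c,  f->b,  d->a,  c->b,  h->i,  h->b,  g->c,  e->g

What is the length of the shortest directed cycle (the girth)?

5

For each vertex v, BFS finds the shortest path from v back to v.
The shortest such closed walk is d → a → h → i → c → d, length 5.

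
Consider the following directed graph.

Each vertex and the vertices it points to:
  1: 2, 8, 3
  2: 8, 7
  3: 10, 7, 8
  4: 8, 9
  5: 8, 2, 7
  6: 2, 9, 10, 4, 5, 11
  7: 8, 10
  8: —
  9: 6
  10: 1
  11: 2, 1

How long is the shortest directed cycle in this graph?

2

For each vertex v, BFS finds the shortest path from v back to v.
The shortest such closed walk is 6 → 9 → 6, length 2.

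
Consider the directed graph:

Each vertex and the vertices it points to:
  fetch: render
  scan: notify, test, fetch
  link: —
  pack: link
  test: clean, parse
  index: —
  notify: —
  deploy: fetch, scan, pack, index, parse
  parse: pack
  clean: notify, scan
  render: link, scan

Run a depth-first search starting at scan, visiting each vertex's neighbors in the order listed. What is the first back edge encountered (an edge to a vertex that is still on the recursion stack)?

clean→scan

DFS from scan (visiting each vertex's neighbors in the order listed); mark gray on enter, black on exit:
scan gray
  notify gray
  notify black
  test gray
    clean gray
      clean→notify: notify black — skip
      clean→scan: scan is gray → back edge
First back edge: clean → scan.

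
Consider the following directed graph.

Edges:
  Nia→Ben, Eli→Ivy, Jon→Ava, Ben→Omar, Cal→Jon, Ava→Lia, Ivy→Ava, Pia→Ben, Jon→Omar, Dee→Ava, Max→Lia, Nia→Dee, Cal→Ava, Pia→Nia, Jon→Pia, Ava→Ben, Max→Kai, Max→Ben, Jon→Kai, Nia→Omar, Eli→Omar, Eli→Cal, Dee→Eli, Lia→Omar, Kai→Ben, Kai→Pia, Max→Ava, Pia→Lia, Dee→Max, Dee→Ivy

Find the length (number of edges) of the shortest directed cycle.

5

For each vertex v, BFS finds the shortest path from v back to v.
The shortest such closed walk is Dee → Max → Kai → Pia → Nia → Dee, length 5.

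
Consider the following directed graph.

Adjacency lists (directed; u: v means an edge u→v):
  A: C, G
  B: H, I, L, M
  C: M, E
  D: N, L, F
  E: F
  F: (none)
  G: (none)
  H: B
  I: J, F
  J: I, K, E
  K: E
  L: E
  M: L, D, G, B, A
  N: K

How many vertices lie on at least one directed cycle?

7

A vertex is on a directed cycle iff it belongs to a strongly connected component of size ≥ 2 (or has a self-loop).
The vertices on cycles are {A, B, C, H, I, J, M} — 7 in total.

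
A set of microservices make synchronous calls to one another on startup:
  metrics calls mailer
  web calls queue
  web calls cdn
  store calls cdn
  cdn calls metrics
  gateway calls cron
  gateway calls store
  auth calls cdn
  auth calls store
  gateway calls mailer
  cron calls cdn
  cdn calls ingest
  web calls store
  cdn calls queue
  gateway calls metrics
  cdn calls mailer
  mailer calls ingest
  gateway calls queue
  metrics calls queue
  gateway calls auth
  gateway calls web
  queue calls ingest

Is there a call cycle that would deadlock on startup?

No

DFS with white/gray/black marking, starting from queue:
queue gray
  ingest gray
  ingest black
queue black
web gray
  store gray
    cdn gray
      mailer gray
        mailer→ingest: ingest black — skip
      mailer black
      cdn→ingest: ingest black — skip
      cdn→queue: queue black — skip
      metrics gray
        metrics→queue: queue black — skip
        metrics→mailer: mailer black — skip
      metrics black
    cdn black
  store black
  web→cdn: cdn black — skip
  web→queue: queue black — skip
web black
cron gray
  cron→cdn: cdn black — skip
cron black
gateway gray
  auth gray
    auth→store: store black — skip
    auth→cdn: cdn black — skip
  auth black
  gateway→queue: queue black — skip
  gateway→store: store black — skip
  gateway→metrics: metrics black — skip
  gateway→web: web black — skip
  gateway→cron: cron black — skip
  gateway→mailer: mailer black — skip
gateway black
Every edge goes to a white or black vertex — no back edge, so the graph is acyclic.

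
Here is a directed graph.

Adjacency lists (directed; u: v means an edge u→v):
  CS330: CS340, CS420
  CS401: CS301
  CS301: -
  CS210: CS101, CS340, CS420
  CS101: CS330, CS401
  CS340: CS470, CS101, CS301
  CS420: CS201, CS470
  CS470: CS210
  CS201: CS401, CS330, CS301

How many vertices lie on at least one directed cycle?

7

A vertex is on a directed cycle iff it belongs to a strongly connected component of size ≥ 2 (or has a self-loop).
The vertices on cycles are {CS101, CS201, CS210, CS330, CS340, CS420, CS470} — 7 in total.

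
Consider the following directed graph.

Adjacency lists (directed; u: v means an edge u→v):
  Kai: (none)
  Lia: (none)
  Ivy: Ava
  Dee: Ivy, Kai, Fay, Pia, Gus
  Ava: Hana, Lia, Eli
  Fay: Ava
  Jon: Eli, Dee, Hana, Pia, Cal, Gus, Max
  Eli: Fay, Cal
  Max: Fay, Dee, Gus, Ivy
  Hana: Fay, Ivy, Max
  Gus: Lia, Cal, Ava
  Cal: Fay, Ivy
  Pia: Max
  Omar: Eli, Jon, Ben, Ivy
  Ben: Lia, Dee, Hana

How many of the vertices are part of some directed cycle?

10

A vertex is on a directed cycle iff it belongs to a strongly connected component of size ≥ 2 (or has a self-loop).
The vertices on cycles are {Ava, Cal, Dee, Eli, Fay, Gus, Ivy, Max, Pia, Hana} — 10 in total.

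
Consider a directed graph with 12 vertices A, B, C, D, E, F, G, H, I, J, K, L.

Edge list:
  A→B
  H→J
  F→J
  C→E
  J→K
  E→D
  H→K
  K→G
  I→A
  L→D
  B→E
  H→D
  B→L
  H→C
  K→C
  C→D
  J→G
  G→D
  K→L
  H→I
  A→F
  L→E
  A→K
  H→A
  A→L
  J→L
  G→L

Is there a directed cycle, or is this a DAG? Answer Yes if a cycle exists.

No

DFS with white/gray/black marking, starting from C:
C gray
  D gray
  D black
  E gray
    E→D: D black — skip
  E black
C black
A gray
  L gray
    L→D: D black — skip
    L→E: E black — skip
  L black
  K gray
    K→L: L black — skip
    K→C: C black — skip
    G gray
      G→L: L black — skip
      G→D: D black — skip
    G black
  K black
  F gray
    J gray
      J→G: G black — skip
      J→L: L black — skip
      J→K: K black — skip
    J black
  F black
  B gray
    B→L: L black — skip
    B→E: E black — skip
  B black
A black
H gray
  H→J: J black — skip
  H→A: A black — skip
  H→C: C black — skip
  H→D: D black — skip
  I gray
    I→A: A black — skip
  I black
  H→K: K black — skip
H black
Every edge goes to a white or black vertex — no back edge, so the graph is acyclic.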